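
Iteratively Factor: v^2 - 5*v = (v)*(v - 5)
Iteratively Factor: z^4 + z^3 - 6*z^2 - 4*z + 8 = (z - 2)*(z^3 + 3*z^2 - 4) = (z - 2)*(z - 1)*(z^2 + 4*z + 4) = (z - 2)*(z - 1)*(z + 2)*(z + 2)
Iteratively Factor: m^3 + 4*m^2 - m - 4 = (m - 1)*(m^2 + 5*m + 4) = (m - 1)*(m + 4)*(m + 1)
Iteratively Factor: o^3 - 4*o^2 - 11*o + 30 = (o - 5)*(o^2 + o - 6) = (o - 5)*(o - 2)*(o + 3)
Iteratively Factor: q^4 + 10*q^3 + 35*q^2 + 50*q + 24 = (q + 4)*(q^3 + 6*q^2 + 11*q + 6) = (q + 3)*(q + 4)*(q^2 + 3*q + 2) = (q + 2)*(q + 3)*(q + 4)*(q + 1)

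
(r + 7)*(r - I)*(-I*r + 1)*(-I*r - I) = -r^4 - 8*r^3 - 8*r^2 - 8*r - 7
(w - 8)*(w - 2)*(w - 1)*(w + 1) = w^4 - 10*w^3 + 15*w^2 + 10*w - 16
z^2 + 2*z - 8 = (z - 2)*(z + 4)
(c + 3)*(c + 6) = c^2 + 9*c + 18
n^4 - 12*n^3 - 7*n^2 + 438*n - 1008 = (n - 8)*(n - 7)*(n - 3)*(n + 6)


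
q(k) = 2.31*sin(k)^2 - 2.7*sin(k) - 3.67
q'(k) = 4.62*sin(k)*cos(k) - 2.7*cos(k)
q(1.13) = -4.22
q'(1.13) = 0.63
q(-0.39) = -2.31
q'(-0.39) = -4.12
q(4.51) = 1.19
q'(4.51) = 1.45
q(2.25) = -4.37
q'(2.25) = -0.56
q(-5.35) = -4.35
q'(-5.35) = 0.60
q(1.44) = -4.08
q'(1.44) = 0.25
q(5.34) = 0.03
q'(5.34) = -3.78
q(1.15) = -4.21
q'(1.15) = 0.62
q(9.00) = -4.39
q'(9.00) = 0.73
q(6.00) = -2.74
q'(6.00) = -3.83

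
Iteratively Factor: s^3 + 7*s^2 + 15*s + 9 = (s + 3)*(s^2 + 4*s + 3) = (s + 1)*(s + 3)*(s + 3)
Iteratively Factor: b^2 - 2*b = (b - 2)*(b)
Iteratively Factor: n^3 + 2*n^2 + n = (n + 1)*(n^2 + n) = (n + 1)^2*(n)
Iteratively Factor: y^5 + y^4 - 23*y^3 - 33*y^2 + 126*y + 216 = (y + 3)*(y^4 - 2*y^3 - 17*y^2 + 18*y + 72) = (y + 3)^2*(y^3 - 5*y^2 - 2*y + 24) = (y - 3)*(y + 3)^2*(y^2 - 2*y - 8) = (y - 4)*(y - 3)*(y + 3)^2*(y + 2)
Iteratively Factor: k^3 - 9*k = (k - 3)*(k^2 + 3*k) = (k - 3)*(k + 3)*(k)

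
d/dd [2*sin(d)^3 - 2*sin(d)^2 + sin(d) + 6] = (6*sin(d)^2 - 4*sin(d) + 1)*cos(d)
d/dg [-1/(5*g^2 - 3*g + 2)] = (10*g - 3)/(5*g^2 - 3*g + 2)^2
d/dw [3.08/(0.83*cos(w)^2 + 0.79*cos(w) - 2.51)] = (5.1128*cos(w) + 2.4332)*sin(w)/(0.83*cos(w)^2 + 0.79*cos(w) - 2.51)^2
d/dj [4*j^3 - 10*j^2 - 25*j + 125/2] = 12*j^2 - 20*j - 25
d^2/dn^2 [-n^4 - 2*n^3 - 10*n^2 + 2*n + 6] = -12*n^2 - 12*n - 20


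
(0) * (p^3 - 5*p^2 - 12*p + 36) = 0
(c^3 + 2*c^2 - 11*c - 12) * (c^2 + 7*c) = c^5 + 9*c^4 + 3*c^3 - 89*c^2 - 84*c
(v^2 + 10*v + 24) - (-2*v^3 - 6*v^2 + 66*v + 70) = 2*v^3 + 7*v^2 - 56*v - 46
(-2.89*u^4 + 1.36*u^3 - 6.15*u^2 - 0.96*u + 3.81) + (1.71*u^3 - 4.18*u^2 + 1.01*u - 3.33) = -2.89*u^4 + 3.07*u^3 - 10.33*u^2 + 0.05*u + 0.48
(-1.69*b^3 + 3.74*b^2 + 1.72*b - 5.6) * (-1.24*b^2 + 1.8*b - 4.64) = 2.0956*b^5 - 7.6796*b^4 + 12.4408*b^3 - 7.3136*b^2 - 18.0608*b + 25.984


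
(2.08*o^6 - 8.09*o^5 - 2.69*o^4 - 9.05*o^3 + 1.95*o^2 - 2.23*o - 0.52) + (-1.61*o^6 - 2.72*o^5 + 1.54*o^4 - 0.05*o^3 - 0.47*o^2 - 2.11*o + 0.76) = 0.47*o^6 - 10.81*o^5 - 1.15*o^4 - 9.1*o^3 + 1.48*o^2 - 4.34*o + 0.24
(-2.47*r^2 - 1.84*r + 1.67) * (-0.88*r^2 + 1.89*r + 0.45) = 2.1736*r^4 - 3.0491*r^3 - 6.0587*r^2 + 2.3283*r + 0.7515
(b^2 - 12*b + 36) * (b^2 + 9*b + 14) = b^4 - 3*b^3 - 58*b^2 + 156*b + 504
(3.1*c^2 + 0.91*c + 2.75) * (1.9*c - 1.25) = 5.89*c^3 - 2.146*c^2 + 4.0875*c - 3.4375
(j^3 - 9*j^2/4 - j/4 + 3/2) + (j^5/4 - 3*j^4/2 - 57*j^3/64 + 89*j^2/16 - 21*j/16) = j^5/4 - 3*j^4/2 + 7*j^3/64 + 53*j^2/16 - 25*j/16 + 3/2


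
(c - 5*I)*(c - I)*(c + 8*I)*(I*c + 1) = I*c^4 - c^3 + 45*I*c^2 + 83*c - 40*I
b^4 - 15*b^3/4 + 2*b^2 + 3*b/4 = b*(b - 3)*(b - 1)*(b + 1/4)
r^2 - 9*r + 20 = (r - 5)*(r - 4)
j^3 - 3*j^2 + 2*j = j*(j - 2)*(j - 1)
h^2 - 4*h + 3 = (h - 3)*(h - 1)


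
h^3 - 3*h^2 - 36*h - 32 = (h - 8)*(h + 1)*(h + 4)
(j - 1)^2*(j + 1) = j^3 - j^2 - j + 1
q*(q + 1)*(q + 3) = q^3 + 4*q^2 + 3*q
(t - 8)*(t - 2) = t^2 - 10*t + 16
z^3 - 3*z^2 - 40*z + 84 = (z - 7)*(z - 2)*(z + 6)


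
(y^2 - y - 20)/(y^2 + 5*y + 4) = (y - 5)/(y + 1)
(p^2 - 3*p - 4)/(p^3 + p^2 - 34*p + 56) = (p + 1)/(p^2 + 5*p - 14)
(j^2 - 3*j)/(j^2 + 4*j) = (j - 3)/(j + 4)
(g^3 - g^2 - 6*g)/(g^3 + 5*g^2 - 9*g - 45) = g*(g + 2)/(g^2 + 8*g + 15)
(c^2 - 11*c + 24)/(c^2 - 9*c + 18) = (c - 8)/(c - 6)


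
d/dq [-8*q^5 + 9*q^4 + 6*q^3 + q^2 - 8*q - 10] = -40*q^4 + 36*q^3 + 18*q^2 + 2*q - 8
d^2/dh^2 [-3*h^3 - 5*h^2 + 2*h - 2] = -18*h - 10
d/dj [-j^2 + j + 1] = 1 - 2*j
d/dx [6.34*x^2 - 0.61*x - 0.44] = 12.68*x - 0.61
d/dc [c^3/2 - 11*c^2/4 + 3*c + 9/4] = 3*c^2/2 - 11*c/2 + 3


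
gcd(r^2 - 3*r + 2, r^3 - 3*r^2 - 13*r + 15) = r - 1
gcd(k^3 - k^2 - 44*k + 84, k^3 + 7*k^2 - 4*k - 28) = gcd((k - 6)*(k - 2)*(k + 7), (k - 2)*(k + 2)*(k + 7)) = k^2 + 5*k - 14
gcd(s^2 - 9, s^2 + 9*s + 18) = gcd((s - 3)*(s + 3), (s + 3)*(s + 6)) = s + 3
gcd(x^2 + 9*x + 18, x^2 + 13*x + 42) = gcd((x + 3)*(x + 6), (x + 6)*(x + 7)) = x + 6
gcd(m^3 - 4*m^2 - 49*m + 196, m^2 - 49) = m^2 - 49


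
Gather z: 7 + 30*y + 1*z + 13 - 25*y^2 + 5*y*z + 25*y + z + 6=-25*y^2 + 55*y + z*(5*y + 2) + 26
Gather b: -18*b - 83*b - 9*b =-110*b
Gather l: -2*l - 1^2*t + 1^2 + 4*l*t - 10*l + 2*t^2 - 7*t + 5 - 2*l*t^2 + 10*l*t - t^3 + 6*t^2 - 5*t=l*(-2*t^2 + 14*t - 12) - t^3 + 8*t^2 - 13*t + 6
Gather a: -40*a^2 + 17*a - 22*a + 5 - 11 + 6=-40*a^2 - 5*a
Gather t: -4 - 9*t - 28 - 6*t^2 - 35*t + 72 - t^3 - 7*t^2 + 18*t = -t^3 - 13*t^2 - 26*t + 40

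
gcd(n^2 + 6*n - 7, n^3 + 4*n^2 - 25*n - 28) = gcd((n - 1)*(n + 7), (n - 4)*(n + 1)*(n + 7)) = n + 7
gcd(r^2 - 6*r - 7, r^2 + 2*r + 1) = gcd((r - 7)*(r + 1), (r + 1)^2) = r + 1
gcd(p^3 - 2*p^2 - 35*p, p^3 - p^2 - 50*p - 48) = 1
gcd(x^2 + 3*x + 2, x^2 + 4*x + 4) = x + 2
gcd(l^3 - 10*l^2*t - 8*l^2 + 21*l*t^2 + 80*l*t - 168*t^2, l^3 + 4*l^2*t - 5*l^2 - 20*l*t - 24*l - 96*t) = l - 8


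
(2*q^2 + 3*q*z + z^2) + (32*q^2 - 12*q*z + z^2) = 34*q^2 - 9*q*z + 2*z^2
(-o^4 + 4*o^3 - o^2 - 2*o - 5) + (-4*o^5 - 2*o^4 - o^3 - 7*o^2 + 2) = -4*o^5 - 3*o^4 + 3*o^3 - 8*o^2 - 2*o - 3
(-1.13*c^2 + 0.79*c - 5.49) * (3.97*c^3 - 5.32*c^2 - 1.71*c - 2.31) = -4.4861*c^5 + 9.1479*c^4 - 24.0658*c^3 + 30.4662*c^2 + 7.563*c + 12.6819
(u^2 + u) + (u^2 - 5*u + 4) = 2*u^2 - 4*u + 4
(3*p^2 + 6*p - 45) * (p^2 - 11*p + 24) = 3*p^4 - 27*p^3 - 39*p^2 + 639*p - 1080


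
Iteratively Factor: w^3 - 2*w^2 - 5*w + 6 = (w - 1)*(w^2 - w - 6) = (w - 3)*(w - 1)*(w + 2)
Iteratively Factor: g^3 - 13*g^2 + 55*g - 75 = (g - 5)*(g^2 - 8*g + 15) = (g - 5)^2*(g - 3)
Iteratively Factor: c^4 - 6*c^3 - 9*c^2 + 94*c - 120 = (c - 2)*(c^3 - 4*c^2 - 17*c + 60) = (c - 5)*(c - 2)*(c^2 + c - 12) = (c - 5)*(c - 2)*(c + 4)*(c - 3)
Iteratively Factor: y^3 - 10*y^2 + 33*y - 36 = (y - 3)*(y^2 - 7*y + 12) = (y - 3)^2*(y - 4)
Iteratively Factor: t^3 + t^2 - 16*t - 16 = (t + 1)*(t^2 - 16) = (t - 4)*(t + 1)*(t + 4)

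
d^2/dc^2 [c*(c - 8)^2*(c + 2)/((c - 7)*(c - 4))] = 2*(c^6 - 33*c^5 + 447*c^4 - 3286*c^3 + 14952*c^2 - 43680*c + 64512)/(c^6 - 33*c^5 + 447*c^4 - 3179*c^3 + 12516*c^2 - 25872*c + 21952)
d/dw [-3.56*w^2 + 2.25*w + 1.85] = 2.25 - 7.12*w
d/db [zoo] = 0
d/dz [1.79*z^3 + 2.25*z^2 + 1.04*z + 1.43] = 5.37*z^2 + 4.5*z + 1.04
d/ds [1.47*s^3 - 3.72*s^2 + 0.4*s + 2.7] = 4.41*s^2 - 7.44*s + 0.4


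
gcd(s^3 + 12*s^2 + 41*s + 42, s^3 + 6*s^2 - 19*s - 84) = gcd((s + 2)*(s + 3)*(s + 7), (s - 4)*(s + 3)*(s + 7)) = s^2 + 10*s + 21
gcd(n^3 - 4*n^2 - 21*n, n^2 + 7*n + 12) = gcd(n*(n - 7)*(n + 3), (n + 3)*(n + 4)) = n + 3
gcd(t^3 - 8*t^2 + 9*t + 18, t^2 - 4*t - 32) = 1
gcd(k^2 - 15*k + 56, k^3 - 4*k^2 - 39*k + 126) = k - 7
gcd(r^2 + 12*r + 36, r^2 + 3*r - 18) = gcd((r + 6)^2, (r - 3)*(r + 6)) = r + 6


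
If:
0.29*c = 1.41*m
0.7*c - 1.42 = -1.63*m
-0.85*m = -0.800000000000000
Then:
No Solution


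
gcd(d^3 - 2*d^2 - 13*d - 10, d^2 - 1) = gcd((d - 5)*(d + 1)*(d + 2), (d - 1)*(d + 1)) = d + 1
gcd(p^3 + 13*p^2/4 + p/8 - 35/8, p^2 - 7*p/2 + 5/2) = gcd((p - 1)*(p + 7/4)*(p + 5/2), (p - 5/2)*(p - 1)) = p - 1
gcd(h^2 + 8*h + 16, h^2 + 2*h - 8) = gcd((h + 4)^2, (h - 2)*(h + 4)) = h + 4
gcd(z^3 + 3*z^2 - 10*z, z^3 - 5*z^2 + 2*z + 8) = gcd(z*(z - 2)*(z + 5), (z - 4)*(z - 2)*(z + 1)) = z - 2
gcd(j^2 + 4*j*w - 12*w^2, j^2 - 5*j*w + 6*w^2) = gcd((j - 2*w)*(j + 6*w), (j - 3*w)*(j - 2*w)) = -j + 2*w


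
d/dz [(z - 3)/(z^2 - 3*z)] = -1/z^2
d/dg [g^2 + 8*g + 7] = 2*g + 8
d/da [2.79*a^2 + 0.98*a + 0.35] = 5.58*a + 0.98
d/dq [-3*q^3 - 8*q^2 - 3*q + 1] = -9*q^2 - 16*q - 3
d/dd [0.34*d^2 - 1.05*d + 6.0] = 0.68*d - 1.05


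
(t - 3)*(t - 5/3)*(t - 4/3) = t^3 - 6*t^2 + 101*t/9 - 20/3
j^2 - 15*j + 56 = (j - 8)*(j - 7)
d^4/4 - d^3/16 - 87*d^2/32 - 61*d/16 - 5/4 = (d/4 + 1/2)*(d - 4)*(d + 1/2)*(d + 5/4)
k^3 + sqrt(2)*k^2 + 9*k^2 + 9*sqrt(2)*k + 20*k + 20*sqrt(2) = (k + 4)*(k + 5)*(k + sqrt(2))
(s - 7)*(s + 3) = s^2 - 4*s - 21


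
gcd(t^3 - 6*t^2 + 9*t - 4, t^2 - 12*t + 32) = t - 4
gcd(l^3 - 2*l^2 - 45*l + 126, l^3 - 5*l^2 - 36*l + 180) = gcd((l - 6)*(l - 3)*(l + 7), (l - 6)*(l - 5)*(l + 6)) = l - 6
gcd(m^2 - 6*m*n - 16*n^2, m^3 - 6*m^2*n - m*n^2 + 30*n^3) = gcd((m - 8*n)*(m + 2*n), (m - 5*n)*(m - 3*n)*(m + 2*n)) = m + 2*n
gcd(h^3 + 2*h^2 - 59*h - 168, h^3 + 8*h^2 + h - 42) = h^2 + 10*h + 21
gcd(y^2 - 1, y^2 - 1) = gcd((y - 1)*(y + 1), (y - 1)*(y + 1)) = y^2 - 1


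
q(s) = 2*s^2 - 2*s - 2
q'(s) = 4*s - 2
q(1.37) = -0.99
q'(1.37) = 3.48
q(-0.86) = 1.20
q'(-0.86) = -5.44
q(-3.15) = 24.14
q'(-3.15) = -14.60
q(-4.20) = 41.68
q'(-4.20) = -18.80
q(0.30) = -2.42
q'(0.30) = -0.80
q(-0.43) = -0.77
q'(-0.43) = -3.72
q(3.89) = 20.48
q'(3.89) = 13.56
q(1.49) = -0.54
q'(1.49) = 3.96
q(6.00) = 58.00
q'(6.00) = 22.00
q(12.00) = 262.00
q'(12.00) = 46.00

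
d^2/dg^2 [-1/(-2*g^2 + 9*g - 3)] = 2*(-4*g^2 + 18*g + (4*g - 9)^2 - 6)/(2*g^2 - 9*g + 3)^3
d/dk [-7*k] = -7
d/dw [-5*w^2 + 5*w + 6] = 5 - 10*w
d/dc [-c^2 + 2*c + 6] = 2 - 2*c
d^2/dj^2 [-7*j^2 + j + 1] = -14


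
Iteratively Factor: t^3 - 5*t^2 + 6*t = (t - 3)*(t^2 - 2*t) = (t - 3)*(t - 2)*(t)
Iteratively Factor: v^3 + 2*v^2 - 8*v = (v)*(v^2 + 2*v - 8) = v*(v - 2)*(v + 4)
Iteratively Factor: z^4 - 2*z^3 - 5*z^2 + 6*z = (z - 3)*(z^3 + z^2 - 2*z) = z*(z - 3)*(z^2 + z - 2) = z*(z - 3)*(z + 2)*(z - 1)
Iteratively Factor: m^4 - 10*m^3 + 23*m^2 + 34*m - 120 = (m + 2)*(m^3 - 12*m^2 + 47*m - 60) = (m - 3)*(m + 2)*(m^2 - 9*m + 20) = (m - 4)*(m - 3)*(m + 2)*(m - 5)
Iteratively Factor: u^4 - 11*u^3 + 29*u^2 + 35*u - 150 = (u + 2)*(u^3 - 13*u^2 + 55*u - 75) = (u - 5)*(u + 2)*(u^2 - 8*u + 15) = (u - 5)*(u - 3)*(u + 2)*(u - 5)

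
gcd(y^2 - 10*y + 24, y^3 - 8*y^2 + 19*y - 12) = y - 4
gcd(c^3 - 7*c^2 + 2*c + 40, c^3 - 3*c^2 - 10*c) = c^2 - 3*c - 10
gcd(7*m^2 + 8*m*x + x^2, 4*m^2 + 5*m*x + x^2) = m + x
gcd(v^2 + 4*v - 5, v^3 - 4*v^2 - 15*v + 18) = v - 1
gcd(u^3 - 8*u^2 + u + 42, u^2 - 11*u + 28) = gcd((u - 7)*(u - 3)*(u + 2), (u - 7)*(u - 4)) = u - 7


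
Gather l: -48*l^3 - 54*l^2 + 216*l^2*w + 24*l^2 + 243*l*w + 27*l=-48*l^3 + l^2*(216*w - 30) + l*(243*w + 27)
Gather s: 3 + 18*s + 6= 18*s + 9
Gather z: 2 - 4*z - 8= -4*z - 6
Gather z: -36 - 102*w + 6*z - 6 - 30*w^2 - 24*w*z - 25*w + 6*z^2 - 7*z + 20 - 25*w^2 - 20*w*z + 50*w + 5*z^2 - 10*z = -55*w^2 - 77*w + 11*z^2 + z*(-44*w - 11) - 22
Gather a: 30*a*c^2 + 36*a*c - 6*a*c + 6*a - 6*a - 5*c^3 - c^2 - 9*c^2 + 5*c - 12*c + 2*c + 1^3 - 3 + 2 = a*(30*c^2 + 30*c) - 5*c^3 - 10*c^2 - 5*c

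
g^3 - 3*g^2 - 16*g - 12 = (g - 6)*(g + 1)*(g + 2)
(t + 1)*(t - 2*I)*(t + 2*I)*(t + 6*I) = t^4 + t^3 + 6*I*t^3 + 4*t^2 + 6*I*t^2 + 4*t + 24*I*t + 24*I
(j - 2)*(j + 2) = j^2 - 4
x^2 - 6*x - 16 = (x - 8)*(x + 2)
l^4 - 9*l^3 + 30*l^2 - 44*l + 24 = (l - 3)*(l - 2)^3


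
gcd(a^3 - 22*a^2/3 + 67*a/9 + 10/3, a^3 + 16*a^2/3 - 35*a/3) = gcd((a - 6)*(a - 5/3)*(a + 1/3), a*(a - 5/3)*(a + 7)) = a - 5/3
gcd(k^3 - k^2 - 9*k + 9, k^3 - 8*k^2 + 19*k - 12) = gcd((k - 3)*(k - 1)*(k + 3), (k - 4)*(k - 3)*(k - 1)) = k^2 - 4*k + 3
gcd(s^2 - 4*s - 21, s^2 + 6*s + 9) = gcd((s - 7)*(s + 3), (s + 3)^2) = s + 3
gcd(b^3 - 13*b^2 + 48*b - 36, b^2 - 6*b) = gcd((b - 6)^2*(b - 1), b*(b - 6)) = b - 6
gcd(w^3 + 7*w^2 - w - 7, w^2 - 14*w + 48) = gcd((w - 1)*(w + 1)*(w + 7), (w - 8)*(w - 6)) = 1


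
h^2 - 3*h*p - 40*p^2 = (h - 8*p)*(h + 5*p)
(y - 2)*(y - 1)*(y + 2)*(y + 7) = y^4 + 6*y^3 - 11*y^2 - 24*y + 28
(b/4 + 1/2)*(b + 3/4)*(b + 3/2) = b^3/4 + 17*b^2/16 + 45*b/32 + 9/16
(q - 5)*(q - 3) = q^2 - 8*q + 15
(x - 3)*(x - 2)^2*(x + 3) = x^4 - 4*x^3 - 5*x^2 + 36*x - 36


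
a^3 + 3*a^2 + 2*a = a*(a + 1)*(a + 2)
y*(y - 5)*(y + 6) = y^3 + y^2 - 30*y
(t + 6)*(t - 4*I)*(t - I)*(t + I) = t^4 + 6*t^3 - 4*I*t^3 + t^2 - 24*I*t^2 + 6*t - 4*I*t - 24*I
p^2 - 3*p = p*(p - 3)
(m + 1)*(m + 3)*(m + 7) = m^3 + 11*m^2 + 31*m + 21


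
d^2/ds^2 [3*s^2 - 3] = 6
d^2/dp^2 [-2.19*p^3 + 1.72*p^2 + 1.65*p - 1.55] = 3.44 - 13.14*p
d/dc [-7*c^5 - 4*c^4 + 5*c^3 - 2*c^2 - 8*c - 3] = -35*c^4 - 16*c^3 + 15*c^2 - 4*c - 8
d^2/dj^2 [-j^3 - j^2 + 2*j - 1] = -6*j - 2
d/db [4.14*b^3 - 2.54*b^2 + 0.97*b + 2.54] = 12.42*b^2 - 5.08*b + 0.97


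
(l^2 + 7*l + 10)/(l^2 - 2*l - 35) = (l + 2)/(l - 7)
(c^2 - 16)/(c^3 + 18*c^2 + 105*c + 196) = (c - 4)/(c^2 + 14*c + 49)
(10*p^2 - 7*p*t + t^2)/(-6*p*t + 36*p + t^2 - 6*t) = (-10*p^2 + 7*p*t - t^2)/(6*p*t - 36*p - t^2 + 6*t)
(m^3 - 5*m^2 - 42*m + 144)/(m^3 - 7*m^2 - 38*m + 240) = (m - 3)/(m - 5)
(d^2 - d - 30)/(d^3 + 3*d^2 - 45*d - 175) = (d - 6)/(d^2 - 2*d - 35)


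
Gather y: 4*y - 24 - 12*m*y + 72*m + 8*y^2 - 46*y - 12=72*m + 8*y^2 + y*(-12*m - 42) - 36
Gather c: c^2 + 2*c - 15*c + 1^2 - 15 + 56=c^2 - 13*c + 42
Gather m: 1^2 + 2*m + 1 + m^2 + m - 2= m^2 + 3*m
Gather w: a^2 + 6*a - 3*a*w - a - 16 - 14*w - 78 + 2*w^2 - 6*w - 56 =a^2 + 5*a + 2*w^2 + w*(-3*a - 20) - 150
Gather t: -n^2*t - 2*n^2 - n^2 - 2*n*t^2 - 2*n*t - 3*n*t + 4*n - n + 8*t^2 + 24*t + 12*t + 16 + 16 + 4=-3*n^2 + 3*n + t^2*(8 - 2*n) + t*(-n^2 - 5*n + 36) + 36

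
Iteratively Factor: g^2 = (g)*(g)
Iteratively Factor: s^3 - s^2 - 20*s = (s + 4)*(s^2 - 5*s) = s*(s + 4)*(s - 5)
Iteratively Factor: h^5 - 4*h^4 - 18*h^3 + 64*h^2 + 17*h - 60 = (h - 5)*(h^4 + h^3 - 13*h^2 - h + 12) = (h - 5)*(h + 4)*(h^3 - 3*h^2 - h + 3) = (h - 5)*(h + 1)*(h + 4)*(h^2 - 4*h + 3) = (h - 5)*(h - 1)*(h + 1)*(h + 4)*(h - 3)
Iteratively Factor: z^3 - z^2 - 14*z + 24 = (z - 3)*(z^2 + 2*z - 8) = (z - 3)*(z + 4)*(z - 2)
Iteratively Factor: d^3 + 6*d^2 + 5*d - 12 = (d - 1)*(d^2 + 7*d + 12) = (d - 1)*(d + 3)*(d + 4)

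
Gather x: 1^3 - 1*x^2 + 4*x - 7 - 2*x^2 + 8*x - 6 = -3*x^2 + 12*x - 12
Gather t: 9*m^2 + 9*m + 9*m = 9*m^2 + 18*m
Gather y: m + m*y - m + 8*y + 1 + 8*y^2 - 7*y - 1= 8*y^2 + y*(m + 1)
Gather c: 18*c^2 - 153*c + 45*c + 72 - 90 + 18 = 18*c^2 - 108*c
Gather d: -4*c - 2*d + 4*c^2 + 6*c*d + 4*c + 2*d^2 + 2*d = 4*c^2 + 6*c*d + 2*d^2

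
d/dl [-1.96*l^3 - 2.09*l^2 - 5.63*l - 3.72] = -5.88*l^2 - 4.18*l - 5.63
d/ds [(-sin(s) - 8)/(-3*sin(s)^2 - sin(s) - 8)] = -3*(sin(s) + 16)*sin(s)*cos(s)/(3*sin(s)^2 + sin(s) + 8)^2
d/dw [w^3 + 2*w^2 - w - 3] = 3*w^2 + 4*w - 1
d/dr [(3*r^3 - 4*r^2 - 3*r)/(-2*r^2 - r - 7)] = (-6*r^4 - 6*r^3 - 65*r^2 + 56*r + 21)/(4*r^4 + 4*r^3 + 29*r^2 + 14*r + 49)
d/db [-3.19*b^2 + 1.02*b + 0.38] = 1.02 - 6.38*b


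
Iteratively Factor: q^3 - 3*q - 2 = (q + 1)*(q^2 - q - 2) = (q - 2)*(q + 1)*(q + 1)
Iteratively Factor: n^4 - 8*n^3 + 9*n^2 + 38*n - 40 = (n - 5)*(n^3 - 3*n^2 - 6*n + 8) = (n - 5)*(n + 2)*(n^2 - 5*n + 4) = (n - 5)*(n - 4)*(n + 2)*(n - 1)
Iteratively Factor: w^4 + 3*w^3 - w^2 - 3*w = (w - 1)*(w^3 + 4*w^2 + 3*w) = (w - 1)*(w + 1)*(w^2 + 3*w) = w*(w - 1)*(w + 1)*(w + 3)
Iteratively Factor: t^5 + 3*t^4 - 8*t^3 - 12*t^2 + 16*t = (t - 2)*(t^4 + 5*t^3 + 2*t^2 - 8*t) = (t - 2)*(t - 1)*(t^3 + 6*t^2 + 8*t) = (t - 2)*(t - 1)*(t + 2)*(t^2 + 4*t) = (t - 2)*(t - 1)*(t + 2)*(t + 4)*(t)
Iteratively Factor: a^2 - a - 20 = (a + 4)*(a - 5)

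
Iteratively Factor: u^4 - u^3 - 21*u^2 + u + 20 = (u - 1)*(u^3 - 21*u - 20) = (u - 1)*(u + 4)*(u^2 - 4*u - 5) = (u - 1)*(u + 1)*(u + 4)*(u - 5)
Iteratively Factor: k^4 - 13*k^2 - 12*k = (k + 3)*(k^3 - 3*k^2 - 4*k) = (k - 4)*(k + 3)*(k^2 + k) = (k - 4)*(k + 1)*(k + 3)*(k)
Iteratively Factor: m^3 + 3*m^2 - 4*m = (m - 1)*(m^2 + 4*m) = m*(m - 1)*(m + 4)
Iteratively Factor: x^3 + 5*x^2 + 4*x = (x + 4)*(x^2 + x) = (x + 1)*(x + 4)*(x)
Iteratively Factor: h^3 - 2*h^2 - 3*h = (h + 1)*(h^2 - 3*h) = h*(h + 1)*(h - 3)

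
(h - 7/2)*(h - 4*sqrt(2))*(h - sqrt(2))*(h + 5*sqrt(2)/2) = h^4 - 5*sqrt(2)*h^3/2 - 7*h^3/2 - 17*h^2 + 35*sqrt(2)*h^2/4 + 20*sqrt(2)*h + 119*h/2 - 70*sqrt(2)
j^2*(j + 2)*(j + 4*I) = j^4 + 2*j^3 + 4*I*j^3 + 8*I*j^2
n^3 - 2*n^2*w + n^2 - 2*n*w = n*(n + 1)*(n - 2*w)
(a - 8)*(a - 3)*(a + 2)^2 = a^4 - 7*a^3 - 16*a^2 + 52*a + 96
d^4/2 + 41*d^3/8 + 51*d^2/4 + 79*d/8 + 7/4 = (d/2 + 1/2)*(d + 1/4)*(d + 2)*(d + 7)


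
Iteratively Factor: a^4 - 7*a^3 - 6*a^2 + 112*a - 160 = (a - 2)*(a^3 - 5*a^2 - 16*a + 80) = (a - 5)*(a - 2)*(a^2 - 16) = (a - 5)*(a - 2)*(a + 4)*(a - 4)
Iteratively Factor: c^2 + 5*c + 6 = (c + 2)*(c + 3)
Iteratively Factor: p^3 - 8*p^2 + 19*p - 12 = (p - 1)*(p^2 - 7*p + 12) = (p - 3)*(p - 1)*(p - 4)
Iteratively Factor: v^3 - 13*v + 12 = (v - 3)*(v^2 + 3*v - 4) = (v - 3)*(v + 4)*(v - 1)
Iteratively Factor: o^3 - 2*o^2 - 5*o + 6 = (o + 2)*(o^2 - 4*o + 3) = (o - 3)*(o + 2)*(o - 1)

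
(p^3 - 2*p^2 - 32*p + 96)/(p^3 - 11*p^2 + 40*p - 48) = (p + 6)/(p - 3)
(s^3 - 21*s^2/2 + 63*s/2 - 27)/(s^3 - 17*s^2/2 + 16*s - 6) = (2*s^2 - 9*s + 9)/(2*s^2 - 5*s + 2)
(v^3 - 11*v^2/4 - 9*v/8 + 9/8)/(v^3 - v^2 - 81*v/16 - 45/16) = 2*(2*v - 1)/(4*v + 5)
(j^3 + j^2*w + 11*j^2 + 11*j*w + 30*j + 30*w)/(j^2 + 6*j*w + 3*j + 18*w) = (j^3 + j^2*w + 11*j^2 + 11*j*w + 30*j + 30*w)/(j^2 + 6*j*w + 3*j + 18*w)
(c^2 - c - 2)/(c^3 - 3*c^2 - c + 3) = (c - 2)/(c^2 - 4*c + 3)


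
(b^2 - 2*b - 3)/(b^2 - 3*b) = (b + 1)/b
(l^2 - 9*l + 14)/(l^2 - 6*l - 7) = (l - 2)/(l + 1)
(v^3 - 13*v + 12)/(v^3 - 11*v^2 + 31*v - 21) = (v + 4)/(v - 7)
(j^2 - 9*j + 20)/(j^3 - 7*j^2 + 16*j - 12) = (j^2 - 9*j + 20)/(j^3 - 7*j^2 + 16*j - 12)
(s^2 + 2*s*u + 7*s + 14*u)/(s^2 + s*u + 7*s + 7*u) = (s + 2*u)/(s + u)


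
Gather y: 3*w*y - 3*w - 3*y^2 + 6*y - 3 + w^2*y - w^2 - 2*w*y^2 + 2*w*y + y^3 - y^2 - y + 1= -w^2 - 3*w + y^3 + y^2*(-2*w - 4) + y*(w^2 + 5*w + 5) - 2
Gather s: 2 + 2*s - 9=2*s - 7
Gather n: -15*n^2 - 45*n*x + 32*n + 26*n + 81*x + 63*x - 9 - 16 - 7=-15*n^2 + n*(58 - 45*x) + 144*x - 32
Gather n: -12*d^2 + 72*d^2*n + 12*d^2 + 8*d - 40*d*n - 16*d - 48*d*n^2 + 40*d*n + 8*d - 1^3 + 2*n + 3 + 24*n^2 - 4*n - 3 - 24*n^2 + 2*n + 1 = 72*d^2*n - 48*d*n^2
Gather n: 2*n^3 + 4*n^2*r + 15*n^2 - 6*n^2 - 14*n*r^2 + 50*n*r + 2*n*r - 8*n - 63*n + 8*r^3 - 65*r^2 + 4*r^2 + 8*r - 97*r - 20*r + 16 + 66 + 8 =2*n^3 + n^2*(4*r + 9) + n*(-14*r^2 + 52*r - 71) + 8*r^3 - 61*r^2 - 109*r + 90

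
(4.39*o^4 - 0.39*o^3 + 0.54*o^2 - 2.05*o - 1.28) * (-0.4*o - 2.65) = -1.756*o^5 - 11.4775*o^4 + 0.8175*o^3 - 0.611*o^2 + 5.9445*o + 3.392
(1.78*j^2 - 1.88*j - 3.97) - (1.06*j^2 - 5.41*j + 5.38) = 0.72*j^2 + 3.53*j - 9.35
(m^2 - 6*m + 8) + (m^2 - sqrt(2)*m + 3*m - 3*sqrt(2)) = 2*m^2 - 3*m - sqrt(2)*m - 3*sqrt(2) + 8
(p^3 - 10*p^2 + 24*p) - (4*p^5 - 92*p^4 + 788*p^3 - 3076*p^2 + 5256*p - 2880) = -4*p^5 + 92*p^4 - 787*p^3 + 3066*p^2 - 5232*p + 2880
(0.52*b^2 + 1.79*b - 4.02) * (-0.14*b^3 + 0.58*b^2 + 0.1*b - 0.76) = -0.0728*b^5 + 0.0509999999999999*b^4 + 1.653*b^3 - 2.5478*b^2 - 1.7624*b + 3.0552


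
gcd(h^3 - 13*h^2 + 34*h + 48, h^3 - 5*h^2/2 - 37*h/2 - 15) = h^2 - 5*h - 6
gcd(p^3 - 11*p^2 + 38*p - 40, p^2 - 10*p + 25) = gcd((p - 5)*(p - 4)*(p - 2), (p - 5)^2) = p - 5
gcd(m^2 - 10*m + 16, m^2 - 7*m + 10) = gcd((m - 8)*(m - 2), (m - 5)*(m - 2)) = m - 2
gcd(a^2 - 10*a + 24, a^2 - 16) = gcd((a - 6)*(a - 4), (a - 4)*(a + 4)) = a - 4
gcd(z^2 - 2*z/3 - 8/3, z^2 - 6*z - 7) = 1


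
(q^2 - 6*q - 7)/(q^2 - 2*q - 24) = (-q^2 + 6*q + 7)/(-q^2 + 2*q + 24)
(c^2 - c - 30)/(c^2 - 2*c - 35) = (c - 6)/(c - 7)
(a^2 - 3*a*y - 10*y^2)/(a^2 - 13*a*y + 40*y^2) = (-a - 2*y)/(-a + 8*y)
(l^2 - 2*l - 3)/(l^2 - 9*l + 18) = (l + 1)/(l - 6)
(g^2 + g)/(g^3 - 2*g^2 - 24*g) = (g + 1)/(g^2 - 2*g - 24)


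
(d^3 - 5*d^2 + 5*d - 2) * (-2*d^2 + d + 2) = -2*d^5 + 11*d^4 - 13*d^3 - d^2 + 8*d - 4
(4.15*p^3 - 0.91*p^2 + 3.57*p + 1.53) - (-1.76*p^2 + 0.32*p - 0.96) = 4.15*p^3 + 0.85*p^2 + 3.25*p + 2.49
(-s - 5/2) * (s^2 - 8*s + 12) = -s^3 + 11*s^2/2 + 8*s - 30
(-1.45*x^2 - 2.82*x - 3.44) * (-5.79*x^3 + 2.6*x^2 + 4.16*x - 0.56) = 8.3955*x^5 + 12.5578*x^4 + 6.5536*x^3 - 19.8632*x^2 - 12.7312*x + 1.9264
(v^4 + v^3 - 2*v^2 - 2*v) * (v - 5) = v^5 - 4*v^4 - 7*v^3 + 8*v^2 + 10*v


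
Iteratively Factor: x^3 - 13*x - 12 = (x + 1)*(x^2 - x - 12) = (x + 1)*(x + 3)*(x - 4)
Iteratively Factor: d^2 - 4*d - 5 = (d - 5)*(d + 1)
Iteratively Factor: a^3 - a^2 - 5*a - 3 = (a - 3)*(a^2 + 2*a + 1) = (a - 3)*(a + 1)*(a + 1)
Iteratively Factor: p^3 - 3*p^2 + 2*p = (p - 1)*(p^2 - 2*p) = (p - 2)*(p - 1)*(p)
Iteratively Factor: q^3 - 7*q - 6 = (q + 1)*(q^2 - q - 6) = (q - 3)*(q + 1)*(q + 2)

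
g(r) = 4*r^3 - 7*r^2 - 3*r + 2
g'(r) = 12*r^2 - 14*r - 3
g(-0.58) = 0.60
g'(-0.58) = 9.16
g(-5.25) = -754.00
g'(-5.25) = 401.25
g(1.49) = -4.78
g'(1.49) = 2.78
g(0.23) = 0.99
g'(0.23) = -5.59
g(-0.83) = -2.62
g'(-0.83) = 16.89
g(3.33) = 62.09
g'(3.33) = 83.45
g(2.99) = 37.37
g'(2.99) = 62.42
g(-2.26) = -73.15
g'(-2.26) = 89.93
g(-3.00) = -160.00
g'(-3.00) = 147.00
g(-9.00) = -3454.00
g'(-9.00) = 1095.00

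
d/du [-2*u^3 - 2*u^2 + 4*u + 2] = -6*u^2 - 4*u + 4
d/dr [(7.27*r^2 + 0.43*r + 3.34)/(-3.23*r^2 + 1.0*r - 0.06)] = (8.6589*r^2 + 20.704*r - 3.3658)/(10.4329*r^4 - 6.46*r^3 + 1.3876*r^2 - 0.12*r + 0.0036)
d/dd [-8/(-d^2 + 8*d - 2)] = 16*(4 - d)/(d^2 - 8*d + 2)^2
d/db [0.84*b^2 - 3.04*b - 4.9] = 1.68*b - 3.04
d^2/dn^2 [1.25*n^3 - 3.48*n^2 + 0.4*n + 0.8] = 7.5*n - 6.96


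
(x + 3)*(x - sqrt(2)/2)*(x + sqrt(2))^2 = x^4 + 3*sqrt(2)*x^3/2 + 3*x^3 + 9*sqrt(2)*x^2/2 - sqrt(2)*x - 3*sqrt(2)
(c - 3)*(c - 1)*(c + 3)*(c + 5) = c^4 + 4*c^3 - 14*c^2 - 36*c + 45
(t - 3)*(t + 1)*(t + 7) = t^3 + 5*t^2 - 17*t - 21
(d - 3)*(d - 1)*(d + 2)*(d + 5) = d^4 + 3*d^3 - 15*d^2 - 19*d + 30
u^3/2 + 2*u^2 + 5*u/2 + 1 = (u/2 + 1)*(u + 1)^2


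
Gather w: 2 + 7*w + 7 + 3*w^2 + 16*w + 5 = 3*w^2 + 23*w + 14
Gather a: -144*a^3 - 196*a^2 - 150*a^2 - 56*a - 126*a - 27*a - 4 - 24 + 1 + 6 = -144*a^3 - 346*a^2 - 209*a - 21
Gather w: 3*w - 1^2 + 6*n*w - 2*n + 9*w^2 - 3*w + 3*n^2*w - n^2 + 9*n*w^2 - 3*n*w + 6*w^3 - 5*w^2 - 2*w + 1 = -n^2 - 2*n + 6*w^3 + w^2*(9*n + 4) + w*(3*n^2 + 3*n - 2)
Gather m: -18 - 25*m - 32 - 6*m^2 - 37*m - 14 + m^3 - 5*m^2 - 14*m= m^3 - 11*m^2 - 76*m - 64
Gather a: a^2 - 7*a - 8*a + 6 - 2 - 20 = a^2 - 15*a - 16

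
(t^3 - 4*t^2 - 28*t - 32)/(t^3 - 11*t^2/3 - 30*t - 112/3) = 3*(t + 2)/(3*t + 7)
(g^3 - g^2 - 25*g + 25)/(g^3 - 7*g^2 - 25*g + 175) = (g - 1)/(g - 7)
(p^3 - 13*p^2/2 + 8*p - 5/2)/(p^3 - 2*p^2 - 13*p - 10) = (2*p^2 - 3*p + 1)/(2*(p^2 + 3*p + 2))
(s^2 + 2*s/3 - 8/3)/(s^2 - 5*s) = (3*s^2 + 2*s - 8)/(3*s*(s - 5))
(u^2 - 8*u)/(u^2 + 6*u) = (u - 8)/(u + 6)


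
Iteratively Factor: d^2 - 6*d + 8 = (d - 4)*(d - 2)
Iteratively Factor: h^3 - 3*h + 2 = (h + 2)*(h^2 - 2*h + 1) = (h - 1)*(h + 2)*(h - 1)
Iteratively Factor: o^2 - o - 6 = (o + 2)*(o - 3)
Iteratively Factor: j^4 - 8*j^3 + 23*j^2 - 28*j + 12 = (j - 2)*(j^3 - 6*j^2 + 11*j - 6) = (j - 2)*(j - 1)*(j^2 - 5*j + 6) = (j - 3)*(j - 2)*(j - 1)*(j - 2)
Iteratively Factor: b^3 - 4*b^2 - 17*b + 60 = (b - 3)*(b^2 - b - 20) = (b - 3)*(b + 4)*(b - 5)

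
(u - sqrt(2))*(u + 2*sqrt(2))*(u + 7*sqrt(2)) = u^3 + 8*sqrt(2)*u^2 + 10*u - 28*sqrt(2)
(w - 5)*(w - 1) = w^2 - 6*w + 5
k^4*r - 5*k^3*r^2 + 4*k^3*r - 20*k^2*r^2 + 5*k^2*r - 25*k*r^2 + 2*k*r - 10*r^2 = (k + 1)*(k + 2)*(k - 5*r)*(k*r + r)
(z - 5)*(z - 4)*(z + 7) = z^3 - 2*z^2 - 43*z + 140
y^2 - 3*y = y*(y - 3)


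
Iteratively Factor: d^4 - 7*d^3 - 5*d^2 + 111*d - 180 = (d - 5)*(d^3 - 2*d^2 - 15*d + 36) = (d - 5)*(d + 4)*(d^2 - 6*d + 9) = (d - 5)*(d - 3)*(d + 4)*(d - 3)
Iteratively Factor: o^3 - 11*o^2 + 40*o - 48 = (o - 4)*(o^2 - 7*o + 12) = (o - 4)*(o - 3)*(o - 4)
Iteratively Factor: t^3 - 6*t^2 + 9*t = (t - 3)*(t^2 - 3*t) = (t - 3)^2*(t)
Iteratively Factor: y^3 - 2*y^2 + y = (y - 1)*(y^2 - y) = (y - 1)^2*(y)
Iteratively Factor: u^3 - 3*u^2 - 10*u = (u + 2)*(u^2 - 5*u) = (u - 5)*(u + 2)*(u)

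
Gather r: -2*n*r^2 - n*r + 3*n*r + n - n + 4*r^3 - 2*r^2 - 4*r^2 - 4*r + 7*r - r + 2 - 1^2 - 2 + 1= 4*r^3 + r^2*(-2*n - 6) + r*(2*n + 2)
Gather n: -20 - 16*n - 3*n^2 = -3*n^2 - 16*n - 20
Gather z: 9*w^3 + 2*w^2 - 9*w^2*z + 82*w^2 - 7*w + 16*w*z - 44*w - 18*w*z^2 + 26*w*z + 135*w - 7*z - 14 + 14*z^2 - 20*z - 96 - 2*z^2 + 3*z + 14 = 9*w^3 + 84*w^2 + 84*w + z^2*(12 - 18*w) + z*(-9*w^2 + 42*w - 24) - 96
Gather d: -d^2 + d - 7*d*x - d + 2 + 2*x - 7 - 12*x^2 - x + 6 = -d^2 - 7*d*x - 12*x^2 + x + 1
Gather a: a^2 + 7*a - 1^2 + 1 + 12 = a^2 + 7*a + 12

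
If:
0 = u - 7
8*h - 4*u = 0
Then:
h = 7/2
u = 7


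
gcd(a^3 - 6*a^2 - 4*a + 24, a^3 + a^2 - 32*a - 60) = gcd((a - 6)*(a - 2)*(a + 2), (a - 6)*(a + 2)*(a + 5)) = a^2 - 4*a - 12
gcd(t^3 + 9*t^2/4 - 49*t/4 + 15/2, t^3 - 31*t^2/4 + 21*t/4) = t - 3/4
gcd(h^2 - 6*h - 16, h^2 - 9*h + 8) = h - 8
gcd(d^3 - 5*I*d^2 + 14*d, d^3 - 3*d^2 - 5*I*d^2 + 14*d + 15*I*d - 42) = d^2 - 5*I*d + 14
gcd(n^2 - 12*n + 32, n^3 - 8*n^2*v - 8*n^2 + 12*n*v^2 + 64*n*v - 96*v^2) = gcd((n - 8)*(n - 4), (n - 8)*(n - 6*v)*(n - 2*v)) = n - 8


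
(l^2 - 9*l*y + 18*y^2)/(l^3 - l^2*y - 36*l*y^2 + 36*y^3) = (-l + 3*y)/(-l^2 - 5*l*y + 6*y^2)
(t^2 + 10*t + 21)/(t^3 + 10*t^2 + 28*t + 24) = (t^2 + 10*t + 21)/(t^3 + 10*t^2 + 28*t + 24)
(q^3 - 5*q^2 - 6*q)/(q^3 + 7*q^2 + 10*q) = (q^2 - 5*q - 6)/(q^2 + 7*q + 10)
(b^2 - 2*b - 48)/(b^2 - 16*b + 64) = (b + 6)/(b - 8)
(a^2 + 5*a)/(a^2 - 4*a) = (a + 5)/(a - 4)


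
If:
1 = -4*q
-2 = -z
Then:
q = -1/4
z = 2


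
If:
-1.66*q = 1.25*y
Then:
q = -0.753012048192771*y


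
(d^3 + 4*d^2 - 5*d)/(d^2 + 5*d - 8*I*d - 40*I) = d*(d - 1)/(d - 8*I)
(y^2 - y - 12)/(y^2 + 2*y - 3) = (y - 4)/(y - 1)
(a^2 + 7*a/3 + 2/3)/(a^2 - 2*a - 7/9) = 3*(a + 2)/(3*a - 7)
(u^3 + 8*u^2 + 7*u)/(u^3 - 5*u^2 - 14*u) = (u^2 + 8*u + 7)/(u^2 - 5*u - 14)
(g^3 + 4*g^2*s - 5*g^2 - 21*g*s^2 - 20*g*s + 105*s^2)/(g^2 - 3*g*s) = g + 7*s - 5 - 35*s/g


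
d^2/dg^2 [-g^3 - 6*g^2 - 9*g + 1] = -6*g - 12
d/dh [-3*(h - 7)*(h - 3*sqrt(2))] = -6*h + 9*sqrt(2) + 21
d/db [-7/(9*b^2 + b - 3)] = 7*(18*b + 1)/(9*b^2 + b - 3)^2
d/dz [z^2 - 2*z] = 2*z - 2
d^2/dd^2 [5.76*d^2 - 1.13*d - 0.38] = 11.5200000000000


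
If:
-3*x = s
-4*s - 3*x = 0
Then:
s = 0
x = 0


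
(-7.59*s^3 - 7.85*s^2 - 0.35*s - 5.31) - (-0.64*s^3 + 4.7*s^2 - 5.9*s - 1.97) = -6.95*s^3 - 12.55*s^2 + 5.55*s - 3.34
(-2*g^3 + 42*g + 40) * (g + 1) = -2*g^4 - 2*g^3 + 42*g^2 + 82*g + 40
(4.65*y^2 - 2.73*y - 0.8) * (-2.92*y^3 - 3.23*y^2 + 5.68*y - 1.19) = -13.578*y^5 - 7.0479*y^4 + 37.5659*y^3 - 18.4559*y^2 - 1.2953*y + 0.952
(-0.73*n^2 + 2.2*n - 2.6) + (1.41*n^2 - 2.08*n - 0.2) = 0.68*n^2 + 0.12*n - 2.8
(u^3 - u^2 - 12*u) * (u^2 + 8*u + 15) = u^5 + 7*u^4 - 5*u^3 - 111*u^2 - 180*u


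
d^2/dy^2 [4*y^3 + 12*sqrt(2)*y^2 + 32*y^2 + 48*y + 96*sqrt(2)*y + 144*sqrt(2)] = 24*y + 24*sqrt(2) + 64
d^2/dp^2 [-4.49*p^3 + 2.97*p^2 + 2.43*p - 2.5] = 5.94 - 26.94*p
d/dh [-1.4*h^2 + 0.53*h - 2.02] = 0.53 - 2.8*h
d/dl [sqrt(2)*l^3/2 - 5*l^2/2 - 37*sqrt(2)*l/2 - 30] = 3*sqrt(2)*l^2/2 - 5*l - 37*sqrt(2)/2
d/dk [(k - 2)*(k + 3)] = 2*k + 1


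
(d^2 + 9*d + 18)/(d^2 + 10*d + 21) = (d + 6)/(d + 7)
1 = 1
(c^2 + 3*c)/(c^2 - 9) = c/(c - 3)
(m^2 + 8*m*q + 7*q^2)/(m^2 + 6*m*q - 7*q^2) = (-m - q)/(-m + q)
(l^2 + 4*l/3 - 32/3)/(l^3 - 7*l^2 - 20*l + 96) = (l - 8/3)/(l^2 - 11*l + 24)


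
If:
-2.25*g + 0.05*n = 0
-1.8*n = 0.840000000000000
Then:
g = -0.01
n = -0.47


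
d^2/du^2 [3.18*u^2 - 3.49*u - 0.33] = 6.36000000000000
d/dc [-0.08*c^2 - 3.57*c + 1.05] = -0.16*c - 3.57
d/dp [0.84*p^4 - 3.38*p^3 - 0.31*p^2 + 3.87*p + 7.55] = 3.36*p^3 - 10.14*p^2 - 0.62*p + 3.87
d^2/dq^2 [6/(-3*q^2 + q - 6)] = 12*(9*q^2 - 3*q - (6*q - 1)^2 + 18)/(3*q^2 - q + 6)^3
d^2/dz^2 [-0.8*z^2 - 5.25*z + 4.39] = -1.60000000000000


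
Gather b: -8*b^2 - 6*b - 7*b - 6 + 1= -8*b^2 - 13*b - 5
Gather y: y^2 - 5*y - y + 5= y^2 - 6*y + 5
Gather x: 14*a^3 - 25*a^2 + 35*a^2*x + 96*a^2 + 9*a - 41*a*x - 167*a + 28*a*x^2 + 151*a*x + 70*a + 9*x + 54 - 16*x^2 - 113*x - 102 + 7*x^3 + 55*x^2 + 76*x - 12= 14*a^3 + 71*a^2 - 88*a + 7*x^3 + x^2*(28*a + 39) + x*(35*a^2 + 110*a - 28) - 60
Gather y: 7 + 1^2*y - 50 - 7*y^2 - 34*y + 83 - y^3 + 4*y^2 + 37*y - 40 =-y^3 - 3*y^2 + 4*y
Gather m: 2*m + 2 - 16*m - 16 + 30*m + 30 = 16*m + 16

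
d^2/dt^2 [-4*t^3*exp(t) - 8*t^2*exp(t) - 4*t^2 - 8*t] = -4*t^3*exp(t) - 32*t^2*exp(t) - 56*t*exp(t) - 16*exp(t) - 8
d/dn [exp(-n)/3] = -exp(-n)/3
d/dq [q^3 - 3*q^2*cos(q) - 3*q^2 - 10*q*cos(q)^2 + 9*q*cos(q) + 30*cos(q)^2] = 3*q^2*sin(q) + 3*q^2 - 9*q*sin(q) + 10*q*sin(2*q) - 6*q*cos(q) - 6*q - 30*sin(2*q) - 10*cos(q)^2 + 9*cos(q)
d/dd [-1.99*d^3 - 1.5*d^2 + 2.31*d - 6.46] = -5.97*d^2 - 3.0*d + 2.31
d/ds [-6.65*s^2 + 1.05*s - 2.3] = 1.05 - 13.3*s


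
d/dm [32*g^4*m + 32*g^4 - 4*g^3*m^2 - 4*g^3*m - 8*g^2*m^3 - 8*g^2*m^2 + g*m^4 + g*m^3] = g*(32*g^3 - 8*g^2*m - 4*g^2 - 24*g*m^2 - 16*g*m + 4*m^3 + 3*m^2)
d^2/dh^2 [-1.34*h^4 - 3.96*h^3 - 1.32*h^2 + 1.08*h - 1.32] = -16.08*h^2 - 23.76*h - 2.64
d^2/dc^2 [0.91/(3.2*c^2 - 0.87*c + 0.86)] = (-18.6368*c^2 + 5.06688*c + 0.91*(6.4*c - 0.87)*(12.8*c - 1.74) - 5.00864)/(3.2*c^2 - 0.87*c + 0.86)^3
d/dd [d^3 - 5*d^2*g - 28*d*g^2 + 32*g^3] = 3*d^2 - 10*d*g - 28*g^2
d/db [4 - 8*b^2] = -16*b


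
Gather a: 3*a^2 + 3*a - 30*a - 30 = 3*a^2 - 27*a - 30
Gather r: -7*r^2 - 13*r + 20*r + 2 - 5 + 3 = -7*r^2 + 7*r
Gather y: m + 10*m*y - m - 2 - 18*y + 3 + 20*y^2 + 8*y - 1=20*y^2 + y*(10*m - 10)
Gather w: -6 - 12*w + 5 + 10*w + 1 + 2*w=0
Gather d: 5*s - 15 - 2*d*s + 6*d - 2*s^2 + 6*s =d*(6 - 2*s) - 2*s^2 + 11*s - 15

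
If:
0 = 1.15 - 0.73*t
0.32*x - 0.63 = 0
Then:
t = 1.58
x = 1.97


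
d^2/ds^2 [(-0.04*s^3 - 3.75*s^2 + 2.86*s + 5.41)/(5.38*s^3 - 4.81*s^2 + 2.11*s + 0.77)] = (3.5527136788005e-15*s^7 - 219.153224*s^6 + 499.410336*s^5 + 1692.411348*s^4 - 2031.860386*s^3 + 893.580024*s^2 - 400.495386*s + 74.505722)/(155.720872*s^9 - 417.667692*s^8 + 556.634706*s^7 - 372.036025*s^6 + 98.752971*s^5 + 41.645904*s^4 - 27.925505*s^3 + 1.728804*s^2 + 3.753057*s + 0.456533)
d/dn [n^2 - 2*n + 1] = 2*n - 2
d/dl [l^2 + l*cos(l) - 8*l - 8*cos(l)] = -l*sin(l) + 2*l + 8*sin(l) + cos(l) - 8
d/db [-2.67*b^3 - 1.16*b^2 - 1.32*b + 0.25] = -8.01*b^2 - 2.32*b - 1.32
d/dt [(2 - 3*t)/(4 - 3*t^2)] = 3*(-3*t^2 + 4*t - 4)/(9*t^4 - 24*t^2 + 16)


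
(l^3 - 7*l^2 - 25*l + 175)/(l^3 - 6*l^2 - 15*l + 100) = (l^2 - 2*l - 35)/(l^2 - l - 20)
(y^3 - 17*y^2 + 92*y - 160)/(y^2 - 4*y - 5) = (y^2 - 12*y + 32)/(y + 1)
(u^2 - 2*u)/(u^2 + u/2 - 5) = 2*u/(2*u + 5)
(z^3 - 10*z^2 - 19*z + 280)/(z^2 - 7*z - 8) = (z^2 - 2*z - 35)/(z + 1)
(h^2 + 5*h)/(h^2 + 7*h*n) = (h + 5)/(h + 7*n)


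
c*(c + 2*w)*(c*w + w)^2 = c^4*w^2 + 2*c^3*w^3 + 2*c^3*w^2 + 4*c^2*w^3 + c^2*w^2 + 2*c*w^3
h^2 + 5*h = h*(h + 5)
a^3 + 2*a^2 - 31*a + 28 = (a - 4)*(a - 1)*(a + 7)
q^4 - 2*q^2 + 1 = (q - 1)^2*(q + 1)^2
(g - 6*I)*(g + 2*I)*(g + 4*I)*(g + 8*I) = g^4 + 8*I*g^3 + 28*g^2 + 272*I*g - 384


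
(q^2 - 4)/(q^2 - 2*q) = (q + 2)/q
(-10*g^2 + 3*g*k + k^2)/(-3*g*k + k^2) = (10*g^2 - 3*g*k - k^2)/(k*(3*g - k))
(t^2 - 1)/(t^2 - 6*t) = (t^2 - 1)/(t*(t - 6))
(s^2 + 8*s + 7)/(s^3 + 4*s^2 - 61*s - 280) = (s + 1)/(s^2 - 3*s - 40)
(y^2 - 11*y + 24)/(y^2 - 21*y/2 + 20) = 2*(y - 3)/(2*y - 5)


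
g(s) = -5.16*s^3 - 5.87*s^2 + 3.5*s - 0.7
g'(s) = -15.48*s^2 - 11.74*s + 3.5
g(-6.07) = 915.80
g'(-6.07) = -495.60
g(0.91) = -6.26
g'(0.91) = -20.00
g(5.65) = -1098.98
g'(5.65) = -556.99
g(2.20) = -76.35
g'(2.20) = -97.25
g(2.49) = -108.04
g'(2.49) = -121.71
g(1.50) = -26.07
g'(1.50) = -48.94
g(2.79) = -148.69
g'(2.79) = -149.75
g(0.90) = -6.07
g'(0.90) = -19.60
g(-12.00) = 8028.50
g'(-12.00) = -2084.74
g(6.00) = -1305.58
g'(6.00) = -624.22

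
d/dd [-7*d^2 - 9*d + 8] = -14*d - 9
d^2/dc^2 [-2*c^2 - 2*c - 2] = -4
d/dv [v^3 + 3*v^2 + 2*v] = 3*v^2 + 6*v + 2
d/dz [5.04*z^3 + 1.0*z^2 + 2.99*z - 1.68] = 15.12*z^2 + 2.0*z + 2.99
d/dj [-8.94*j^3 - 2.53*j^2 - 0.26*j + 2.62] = -26.82*j^2 - 5.06*j - 0.26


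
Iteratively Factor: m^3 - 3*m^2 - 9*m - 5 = (m + 1)*(m^2 - 4*m - 5) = (m - 5)*(m + 1)*(m + 1)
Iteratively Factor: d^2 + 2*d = (d + 2)*(d)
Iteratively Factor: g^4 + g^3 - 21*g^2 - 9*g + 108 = (g - 3)*(g^3 + 4*g^2 - 9*g - 36) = (g - 3)*(g + 3)*(g^2 + g - 12) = (g - 3)*(g + 3)*(g + 4)*(g - 3)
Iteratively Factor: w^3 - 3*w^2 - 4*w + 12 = (w - 3)*(w^2 - 4) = (w - 3)*(w + 2)*(w - 2)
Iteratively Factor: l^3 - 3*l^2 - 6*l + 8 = (l + 2)*(l^2 - 5*l + 4) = (l - 1)*(l + 2)*(l - 4)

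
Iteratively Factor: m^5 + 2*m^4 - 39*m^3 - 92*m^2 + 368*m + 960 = (m - 4)*(m^4 + 6*m^3 - 15*m^2 - 152*m - 240) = (m - 4)*(m + 4)*(m^3 + 2*m^2 - 23*m - 60) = (m - 5)*(m - 4)*(m + 4)*(m^2 + 7*m + 12) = (m - 5)*(m - 4)*(m + 3)*(m + 4)*(m + 4)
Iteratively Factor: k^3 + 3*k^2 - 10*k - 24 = (k + 2)*(k^2 + k - 12) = (k + 2)*(k + 4)*(k - 3)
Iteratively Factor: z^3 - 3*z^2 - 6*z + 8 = (z + 2)*(z^2 - 5*z + 4) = (z - 1)*(z + 2)*(z - 4)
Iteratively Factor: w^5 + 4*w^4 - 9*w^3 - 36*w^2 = (w + 4)*(w^4 - 9*w^2) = (w + 3)*(w + 4)*(w^3 - 3*w^2) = w*(w + 3)*(w + 4)*(w^2 - 3*w) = w*(w - 3)*(w + 3)*(w + 4)*(w)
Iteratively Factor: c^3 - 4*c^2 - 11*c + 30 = (c - 2)*(c^2 - 2*c - 15) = (c - 5)*(c - 2)*(c + 3)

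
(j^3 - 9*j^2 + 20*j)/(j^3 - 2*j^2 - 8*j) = (j - 5)/(j + 2)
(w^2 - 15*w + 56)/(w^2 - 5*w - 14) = (w - 8)/(w + 2)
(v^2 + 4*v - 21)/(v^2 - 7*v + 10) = (v^2 + 4*v - 21)/(v^2 - 7*v + 10)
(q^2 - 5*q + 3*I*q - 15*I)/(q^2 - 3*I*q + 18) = (q - 5)/(q - 6*I)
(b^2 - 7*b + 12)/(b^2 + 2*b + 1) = (b^2 - 7*b + 12)/(b^2 + 2*b + 1)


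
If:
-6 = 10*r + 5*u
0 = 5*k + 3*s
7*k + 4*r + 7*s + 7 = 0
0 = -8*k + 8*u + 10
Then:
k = 213/200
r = -203/400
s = -71/40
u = -37/200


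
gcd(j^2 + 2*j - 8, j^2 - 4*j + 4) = j - 2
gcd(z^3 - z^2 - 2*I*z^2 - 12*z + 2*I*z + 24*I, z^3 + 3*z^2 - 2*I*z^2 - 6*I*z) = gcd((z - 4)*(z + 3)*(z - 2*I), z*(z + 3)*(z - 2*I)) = z^2 + z*(3 - 2*I) - 6*I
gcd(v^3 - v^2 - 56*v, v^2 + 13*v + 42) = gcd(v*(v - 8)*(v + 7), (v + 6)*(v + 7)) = v + 7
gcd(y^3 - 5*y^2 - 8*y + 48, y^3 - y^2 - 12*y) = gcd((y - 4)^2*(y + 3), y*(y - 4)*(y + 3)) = y^2 - y - 12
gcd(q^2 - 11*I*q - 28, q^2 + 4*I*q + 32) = q - 4*I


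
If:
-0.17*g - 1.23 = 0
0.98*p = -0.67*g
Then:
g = -7.24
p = 4.95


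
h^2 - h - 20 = (h - 5)*(h + 4)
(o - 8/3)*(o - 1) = o^2 - 11*o/3 + 8/3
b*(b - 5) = b^2 - 5*b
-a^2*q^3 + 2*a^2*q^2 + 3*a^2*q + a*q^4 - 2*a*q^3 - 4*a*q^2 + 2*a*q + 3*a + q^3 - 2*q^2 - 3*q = (-a + q)*(q - 3)*(q + 1)*(a*q + 1)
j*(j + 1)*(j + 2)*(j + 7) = j^4 + 10*j^3 + 23*j^2 + 14*j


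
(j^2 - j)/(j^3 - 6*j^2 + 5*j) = 1/(j - 5)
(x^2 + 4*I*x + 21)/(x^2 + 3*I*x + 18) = (x + 7*I)/(x + 6*I)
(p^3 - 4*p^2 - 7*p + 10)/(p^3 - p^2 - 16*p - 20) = (p - 1)/(p + 2)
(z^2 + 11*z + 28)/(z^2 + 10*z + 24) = (z + 7)/(z + 6)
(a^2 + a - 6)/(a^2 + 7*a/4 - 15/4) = 4*(a - 2)/(4*a - 5)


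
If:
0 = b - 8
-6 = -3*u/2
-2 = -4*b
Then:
No Solution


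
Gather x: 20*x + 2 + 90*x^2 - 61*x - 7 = 90*x^2 - 41*x - 5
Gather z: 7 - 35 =-28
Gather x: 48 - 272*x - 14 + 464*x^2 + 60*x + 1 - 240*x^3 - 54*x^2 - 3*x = -240*x^3 + 410*x^2 - 215*x + 35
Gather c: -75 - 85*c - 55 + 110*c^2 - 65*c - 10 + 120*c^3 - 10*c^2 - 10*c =120*c^3 + 100*c^2 - 160*c - 140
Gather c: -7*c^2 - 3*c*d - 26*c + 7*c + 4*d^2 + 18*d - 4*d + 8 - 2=-7*c^2 + c*(-3*d - 19) + 4*d^2 + 14*d + 6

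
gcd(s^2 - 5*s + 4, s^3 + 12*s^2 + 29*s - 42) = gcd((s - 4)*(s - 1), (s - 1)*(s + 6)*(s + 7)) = s - 1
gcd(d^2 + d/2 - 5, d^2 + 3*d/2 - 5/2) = d + 5/2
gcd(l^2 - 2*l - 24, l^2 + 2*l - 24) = 1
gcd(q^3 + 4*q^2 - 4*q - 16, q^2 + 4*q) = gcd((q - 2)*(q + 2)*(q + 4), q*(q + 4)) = q + 4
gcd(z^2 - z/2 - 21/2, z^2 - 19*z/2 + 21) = z - 7/2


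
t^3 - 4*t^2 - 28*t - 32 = (t - 8)*(t + 2)^2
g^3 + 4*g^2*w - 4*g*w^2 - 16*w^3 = (g - 2*w)*(g + 2*w)*(g + 4*w)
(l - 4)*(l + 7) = l^2 + 3*l - 28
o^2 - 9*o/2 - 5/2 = (o - 5)*(o + 1/2)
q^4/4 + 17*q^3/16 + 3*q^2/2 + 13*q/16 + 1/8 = (q/4 + 1/2)*(q + 1/4)*(q + 1)^2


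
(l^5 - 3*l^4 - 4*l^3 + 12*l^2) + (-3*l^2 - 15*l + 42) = l^5 - 3*l^4 - 4*l^3 + 9*l^2 - 15*l + 42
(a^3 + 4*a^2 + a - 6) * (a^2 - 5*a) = a^5 - a^4 - 19*a^3 - 11*a^2 + 30*a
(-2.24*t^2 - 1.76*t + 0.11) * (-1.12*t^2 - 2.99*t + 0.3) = 2.5088*t^4 + 8.6688*t^3 + 4.4672*t^2 - 0.8569*t + 0.033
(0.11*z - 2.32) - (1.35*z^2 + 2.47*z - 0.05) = -1.35*z^2 - 2.36*z - 2.27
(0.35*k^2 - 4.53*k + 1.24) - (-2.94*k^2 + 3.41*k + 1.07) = 3.29*k^2 - 7.94*k + 0.17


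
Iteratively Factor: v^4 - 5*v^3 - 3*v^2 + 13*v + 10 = (v - 5)*(v^3 - 3*v - 2) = (v - 5)*(v + 1)*(v^2 - v - 2) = (v - 5)*(v - 2)*(v + 1)*(v + 1)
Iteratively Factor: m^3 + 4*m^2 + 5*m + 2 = (m + 2)*(m^2 + 2*m + 1) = (m + 1)*(m + 2)*(m + 1)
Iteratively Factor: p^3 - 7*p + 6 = (p + 3)*(p^2 - 3*p + 2) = (p - 2)*(p + 3)*(p - 1)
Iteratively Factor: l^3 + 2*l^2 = (l)*(l^2 + 2*l) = l^2*(l + 2)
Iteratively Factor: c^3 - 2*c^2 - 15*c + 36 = (c - 3)*(c^2 + c - 12) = (c - 3)*(c + 4)*(c - 3)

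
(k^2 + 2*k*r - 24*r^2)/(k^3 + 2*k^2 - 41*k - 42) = (k^2 + 2*k*r - 24*r^2)/(k^3 + 2*k^2 - 41*k - 42)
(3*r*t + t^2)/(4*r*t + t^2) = (3*r + t)/(4*r + t)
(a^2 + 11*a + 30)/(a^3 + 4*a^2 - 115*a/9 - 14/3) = 9*(a + 5)/(9*a^2 - 18*a - 7)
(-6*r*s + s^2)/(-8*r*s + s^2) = (6*r - s)/(8*r - s)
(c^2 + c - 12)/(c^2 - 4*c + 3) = (c + 4)/(c - 1)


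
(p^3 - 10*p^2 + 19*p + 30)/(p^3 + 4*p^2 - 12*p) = (p^3 - 10*p^2 + 19*p + 30)/(p*(p^2 + 4*p - 12))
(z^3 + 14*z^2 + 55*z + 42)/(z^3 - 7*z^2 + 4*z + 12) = (z^2 + 13*z + 42)/(z^2 - 8*z + 12)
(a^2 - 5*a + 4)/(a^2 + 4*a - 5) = (a - 4)/(a + 5)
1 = 1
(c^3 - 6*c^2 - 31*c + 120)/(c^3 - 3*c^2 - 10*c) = (-c^3 + 6*c^2 + 31*c - 120)/(c*(-c^2 + 3*c + 10))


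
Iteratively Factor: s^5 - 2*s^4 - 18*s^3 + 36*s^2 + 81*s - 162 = (s + 3)*(s^4 - 5*s^3 - 3*s^2 + 45*s - 54) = (s - 2)*(s + 3)*(s^3 - 3*s^2 - 9*s + 27) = (s - 3)*(s - 2)*(s + 3)*(s^2 - 9) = (s - 3)^2*(s - 2)*(s + 3)*(s + 3)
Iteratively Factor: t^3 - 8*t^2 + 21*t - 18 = (t - 3)*(t^2 - 5*t + 6) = (t - 3)^2*(t - 2)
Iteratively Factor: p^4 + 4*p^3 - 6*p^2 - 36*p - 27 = (p + 3)*(p^3 + p^2 - 9*p - 9) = (p - 3)*(p + 3)*(p^2 + 4*p + 3) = (p - 3)*(p + 1)*(p + 3)*(p + 3)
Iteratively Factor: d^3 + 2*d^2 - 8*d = (d - 2)*(d^2 + 4*d) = d*(d - 2)*(d + 4)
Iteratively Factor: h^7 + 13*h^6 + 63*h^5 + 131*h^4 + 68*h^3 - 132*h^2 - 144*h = (h + 2)*(h^6 + 11*h^5 + 41*h^4 + 49*h^3 - 30*h^2 - 72*h) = (h + 2)*(h + 4)*(h^5 + 7*h^4 + 13*h^3 - 3*h^2 - 18*h) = (h + 2)*(h + 3)*(h + 4)*(h^4 + 4*h^3 + h^2 - 6*h) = (h + 2)^2*(h + 3)*(h + 4)*(h^3 + 2*h^2 - 3*h) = h*(h + 2)^2*(h + 3)*(h + 4)*(h^2 + 2*h - 3) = h*(h + 2)^2*(h + 3)^2*(h + 4)*(h - 1)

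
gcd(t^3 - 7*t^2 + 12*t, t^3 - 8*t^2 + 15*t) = t^2 - 3*t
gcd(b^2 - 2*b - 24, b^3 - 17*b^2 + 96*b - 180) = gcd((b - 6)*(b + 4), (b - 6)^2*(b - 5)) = b - 6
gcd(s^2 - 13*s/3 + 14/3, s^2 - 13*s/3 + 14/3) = s^2 - 13*s/3 + 14/3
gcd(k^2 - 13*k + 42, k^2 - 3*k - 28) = k - 7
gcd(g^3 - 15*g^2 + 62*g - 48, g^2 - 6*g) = g - 6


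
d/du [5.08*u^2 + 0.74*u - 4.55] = 10.16*u + 0.74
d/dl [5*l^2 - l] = 10*l - 1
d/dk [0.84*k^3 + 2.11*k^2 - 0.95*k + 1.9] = 2.52*k^2 + 4.22*k - 0.95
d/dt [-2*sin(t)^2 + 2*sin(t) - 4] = -2*sin(2*t) + 2*cos(t)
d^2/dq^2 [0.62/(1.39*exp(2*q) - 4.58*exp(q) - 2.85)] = ((2.8396 - 3.4472*exp(q))*(-1.39*exp(2*q) + 4.58*exp(q) + 2.85) - 0.62*(2.78*exp(q) - 4.58)*(5.56*exp(q) - 9.16)*exp(q))*exp(q)/(-1.39*exp(2*q) + 4.58*exp(q) + 2.85)^3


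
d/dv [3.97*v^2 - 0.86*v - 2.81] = 7.94*v - 0.86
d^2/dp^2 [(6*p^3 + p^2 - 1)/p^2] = -6/p^4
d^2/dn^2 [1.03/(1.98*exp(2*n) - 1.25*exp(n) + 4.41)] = ((1.2875 - 8.1576*exp(n))*(1.98*exp(2*n) - 1.25*exp(n) + 4.41) + 1.03*(3.96*exp(n) - 1.25)*(7.92*exp(n) - 2.5)*exp(n))*exp(n)/(1.98*exp(2*n) - 1.25*exp(n) + 4.41)^3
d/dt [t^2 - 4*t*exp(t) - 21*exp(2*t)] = -4*t*exp(t) + 2*t - 42*exp(2*t) - 4*exp(t)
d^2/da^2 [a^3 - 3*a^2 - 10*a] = 6*a - 6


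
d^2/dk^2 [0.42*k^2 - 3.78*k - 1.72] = 0.840000000000000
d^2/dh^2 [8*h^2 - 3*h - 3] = 16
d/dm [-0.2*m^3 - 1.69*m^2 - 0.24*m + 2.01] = -0.6*m^2 - 3.38*m - 0.24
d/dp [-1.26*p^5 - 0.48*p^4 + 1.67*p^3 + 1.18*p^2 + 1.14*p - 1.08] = -6.3*p^4 - 1.92*p^3 + 5.01*p^2 + 2.36*p + 1.14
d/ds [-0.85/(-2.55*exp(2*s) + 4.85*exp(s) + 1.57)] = (4.1225 - 4.335*exp(s))*exp(s)/(-2.55*exp(2*s) + 4.85*exp(s) + 1.57)^2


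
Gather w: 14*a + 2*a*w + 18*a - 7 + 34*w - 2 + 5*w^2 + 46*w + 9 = 32*a + 5*w^2 + w*(2*a + 80)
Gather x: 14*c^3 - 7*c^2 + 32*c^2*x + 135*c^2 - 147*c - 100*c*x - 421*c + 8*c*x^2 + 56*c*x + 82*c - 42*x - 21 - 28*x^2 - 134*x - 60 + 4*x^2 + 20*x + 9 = 14*c^3 + 128*c^2 - 486*c + x^2*(8*c - 24) + x*(32*c^2 - 44*c - 156) - 72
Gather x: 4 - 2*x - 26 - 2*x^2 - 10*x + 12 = -2*x^2 - 12*x - 10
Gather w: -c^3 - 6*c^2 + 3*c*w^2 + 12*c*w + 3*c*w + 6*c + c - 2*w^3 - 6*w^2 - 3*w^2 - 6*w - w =-c^3 - 6*c^2 + 7*c - 2*w^3 + w^2*(3*c - 9) + w*(15*c - 7)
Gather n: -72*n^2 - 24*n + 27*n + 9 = -72*n^2 + 3*n + 9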